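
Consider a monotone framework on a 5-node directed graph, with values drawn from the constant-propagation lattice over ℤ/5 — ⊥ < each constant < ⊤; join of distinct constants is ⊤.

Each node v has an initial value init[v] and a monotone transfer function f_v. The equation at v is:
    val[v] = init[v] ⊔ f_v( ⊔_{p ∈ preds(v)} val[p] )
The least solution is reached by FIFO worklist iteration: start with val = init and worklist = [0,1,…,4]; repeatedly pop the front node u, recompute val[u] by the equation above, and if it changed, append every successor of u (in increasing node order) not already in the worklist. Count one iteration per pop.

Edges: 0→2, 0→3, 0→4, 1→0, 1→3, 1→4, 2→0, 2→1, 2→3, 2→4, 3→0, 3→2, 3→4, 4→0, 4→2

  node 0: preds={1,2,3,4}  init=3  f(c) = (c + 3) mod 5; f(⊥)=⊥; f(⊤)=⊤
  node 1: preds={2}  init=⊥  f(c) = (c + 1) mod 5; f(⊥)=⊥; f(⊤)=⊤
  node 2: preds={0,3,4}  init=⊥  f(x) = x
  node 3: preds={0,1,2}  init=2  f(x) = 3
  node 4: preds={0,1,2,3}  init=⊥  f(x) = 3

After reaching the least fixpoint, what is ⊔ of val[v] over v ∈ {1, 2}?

Worklist (11 pops):
  #1 pop 0: in=2 → ⊤ (was 3); enqueue []
  #2 pop 1: in=⊥ → ⊥ (no change)
  #3 pop 2: in=⊤ → ⊤ (was ⊥); enqueue [0,1]
  #4 pop 3: in=⊤ → ⊤ (was 2); enqueue [2]
  #5 pop 4: in=⊤ → 3 (was ⊥); enqueue []
  #6 pop 0: in=⊤ → ⊤ (no change)
  #7 pop 1: in=⊤ → ⊤ (was ⊥); enqueue [0,3,4]
  #8 pop 2: in=⊤ → ⊤ (no change)
  #9 pop 0: in=⊤ → ⊤ (no change)
  #10 pop 3: in=⊤ → ⊤ (no change)
  #11 pop 4: in=⊤ → 3 (no change)

Fixpoint:
  val[0] = ⊤
  val[1] = ⊤
  val[2] = ⊤
  val[3] = ⊤
  val[4] = 3

⊤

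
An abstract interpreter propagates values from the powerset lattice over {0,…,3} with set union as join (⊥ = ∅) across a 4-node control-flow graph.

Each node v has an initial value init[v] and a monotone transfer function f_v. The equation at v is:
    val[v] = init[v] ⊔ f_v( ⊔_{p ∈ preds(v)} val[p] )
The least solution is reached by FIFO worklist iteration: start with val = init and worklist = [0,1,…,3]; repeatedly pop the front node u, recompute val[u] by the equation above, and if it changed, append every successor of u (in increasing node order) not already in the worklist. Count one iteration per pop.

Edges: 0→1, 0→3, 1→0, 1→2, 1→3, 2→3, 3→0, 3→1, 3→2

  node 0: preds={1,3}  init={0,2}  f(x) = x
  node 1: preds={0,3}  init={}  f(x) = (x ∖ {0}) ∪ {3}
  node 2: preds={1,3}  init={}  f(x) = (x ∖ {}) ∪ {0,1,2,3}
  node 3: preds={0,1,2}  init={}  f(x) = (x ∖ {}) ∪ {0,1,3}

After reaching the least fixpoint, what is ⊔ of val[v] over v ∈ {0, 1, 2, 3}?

Trace (9 dequeues):
  [1] u=0 | in {} | out {0,2} | ==
  [2] u=1 | in {0,2} | out {2,3} | prev {} | push {0}
  [3] u=2 | in {2,3} | out {0,1,2,3} | prev {} | push {}
  [4] u=3 | in {0,1,2,3} | out {0,1,2,3} | prev {} | push {1,2}
  [5] u=0 | in {0,1,2,3} | out {0,1,2,3} | prev {0,2} | push {3}
  [6] u=1 | in {0,1,2,3} | out {1,2,3} | prev {2,3} | push {0}
  [7] u=2 | in {0,1,2,3} | out {0,1,2,3} | ==
  [8] u=3 | in {0,1,2,3} | out {0,1,2,3} | ==
  [9] u=0 | in {0,1,2,3} | out {0,1,2,3} | ==

Converged values:
  [0] {0,1,2,3}
  [1] {1,2,3}
  [2] {0,1,2,3}
  [3] {0,1,2,3}

{0,1,2,3}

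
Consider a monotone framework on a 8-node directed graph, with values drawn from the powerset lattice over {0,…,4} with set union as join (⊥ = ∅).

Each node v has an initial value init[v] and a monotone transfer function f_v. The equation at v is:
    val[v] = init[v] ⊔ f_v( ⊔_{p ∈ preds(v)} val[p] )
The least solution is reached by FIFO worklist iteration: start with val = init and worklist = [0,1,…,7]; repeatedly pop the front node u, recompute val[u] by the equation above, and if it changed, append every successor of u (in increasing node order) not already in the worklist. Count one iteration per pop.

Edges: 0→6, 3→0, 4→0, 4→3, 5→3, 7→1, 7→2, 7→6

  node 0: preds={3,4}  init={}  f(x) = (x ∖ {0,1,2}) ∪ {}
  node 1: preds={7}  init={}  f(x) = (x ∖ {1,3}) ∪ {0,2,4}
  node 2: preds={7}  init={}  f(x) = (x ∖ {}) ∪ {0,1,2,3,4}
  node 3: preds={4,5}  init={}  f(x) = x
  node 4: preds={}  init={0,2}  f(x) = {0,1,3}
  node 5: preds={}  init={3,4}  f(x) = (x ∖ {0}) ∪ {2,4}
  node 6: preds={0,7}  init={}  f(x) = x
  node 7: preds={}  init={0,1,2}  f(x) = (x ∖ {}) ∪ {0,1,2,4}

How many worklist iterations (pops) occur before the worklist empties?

Trace (14 dequeues):
  [1] u=0 | in {0,2} | out {} | ==
  [2] u=1 | in {0,1,2} | out {0,2,4} | prev {} | push {}
  [3] u=2 | in {0,1,2} | out {0,1,2,3,4} | prev {} | push {}
  [4] u=3 | in {0,2,3,4} | out {0,2,3,4} | prev {} | push {0}
  [5] u=4 | in {} | out {0,1,2,3} | prev {0,2} | push {3}
  [6] u=5 | in {} | out {2,3,4} | prev {3,4} | push {}
  [7] u=6 | in {0,1,2} | out {0,1,2} | prev {} | push {}
  [8] u=7 | in {} | out {0,1,2,4} | prev {0,1,2} | push {1,2,6}
  [9] u=0 | in {0,1,2,3,4} | out {3,4} | prev {} | push {}
  [10] u=3 | in {0,1,2,3,4} | out {0,1,2,3,4} | prev {0,2,3,4} | push {0}
  [11] u=1 | in {0,1,2,4} | out {0,2,4} | ==
  [12] u=2 | in {0,1,2,4} | out {0,1,2,3,4} | ==
  [13] u=6 | in {0,1,2,3,4} | out {0,1,2,3,4} | prev {0,1,2} | push {}
  [14] u=0 | in {0,1,2,3,4} | out {3,4} | ==

Converged values:
  [0] {3,4}
  [1] {0,2,4}
  [2] {0,1,2,3,4}
  [3] {0,1,2,3,4}
  [4] {0,1,2,3}
  [5] {2,3,4}
  [6] {0,1,2,3,4}
  [7] {0,1,2,4}

14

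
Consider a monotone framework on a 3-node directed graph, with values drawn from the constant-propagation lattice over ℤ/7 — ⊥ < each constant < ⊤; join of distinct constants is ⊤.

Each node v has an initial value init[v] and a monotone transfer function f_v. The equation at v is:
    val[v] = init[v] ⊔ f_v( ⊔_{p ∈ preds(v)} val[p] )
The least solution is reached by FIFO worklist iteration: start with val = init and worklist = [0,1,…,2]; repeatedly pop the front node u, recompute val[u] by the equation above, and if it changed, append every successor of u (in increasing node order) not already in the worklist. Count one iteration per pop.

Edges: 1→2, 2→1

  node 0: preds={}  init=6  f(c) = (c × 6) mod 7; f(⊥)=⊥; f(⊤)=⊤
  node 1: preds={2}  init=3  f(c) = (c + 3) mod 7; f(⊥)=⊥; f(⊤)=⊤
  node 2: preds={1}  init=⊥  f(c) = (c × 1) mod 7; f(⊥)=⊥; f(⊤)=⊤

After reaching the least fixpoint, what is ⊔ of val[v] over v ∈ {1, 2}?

⊤

Trace (6 dequeues):
  [1] u=0 | in ⊥ | out 6 | ==
  [2] u=1 | in ⊥ | out 3 | ==
  [3] u=2 | in 3 | out 3 | prev ⊥ | push {1}
  [4] u=1 | in 3 | out ⊤ | prev 3 | push {2}
  [5] u=2 | in ⊤ | out ⊤ | prev 3 | push {1}
  [6] u=1 | in ⊤ | out ⊤ | ==

Converged values:
  [0] 6
  [1] ⊤
  [2] ⊤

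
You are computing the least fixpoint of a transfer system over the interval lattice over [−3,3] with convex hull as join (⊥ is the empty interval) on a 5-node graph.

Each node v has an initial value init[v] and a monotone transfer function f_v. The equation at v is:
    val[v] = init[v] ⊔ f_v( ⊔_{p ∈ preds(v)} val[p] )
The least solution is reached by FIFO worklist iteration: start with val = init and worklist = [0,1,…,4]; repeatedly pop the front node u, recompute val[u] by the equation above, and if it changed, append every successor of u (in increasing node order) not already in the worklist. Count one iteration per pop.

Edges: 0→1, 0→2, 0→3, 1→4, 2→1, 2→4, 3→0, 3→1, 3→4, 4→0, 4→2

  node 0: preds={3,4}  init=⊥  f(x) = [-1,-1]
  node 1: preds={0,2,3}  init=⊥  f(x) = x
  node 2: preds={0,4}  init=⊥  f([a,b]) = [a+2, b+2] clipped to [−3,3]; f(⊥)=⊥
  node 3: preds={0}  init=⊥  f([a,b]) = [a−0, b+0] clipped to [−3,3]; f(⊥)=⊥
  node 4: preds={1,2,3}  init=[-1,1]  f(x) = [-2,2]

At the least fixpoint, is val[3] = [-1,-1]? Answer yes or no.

Trace (10 dequeues):
  [1] u=0 | in [-1,1] | out [-1,-1] | prev ⊥ | push {}
  [2] u=1 | in [-1,-1] | out [-1,-1] | prev ⊥ | push {}
  [3] u=2 | in [-1,1] | out [1,3] | prev ⊥ | push {1}
  [4] u=3 | in [-1,-1] | out [-1,-1] | prev ⊥ | push {0}
  [5] u=4 | in [-1,3] | out [-2,2] | prev [-1,1] | push {2}
  [6] u=1 | in [-1,3] | out [-1,3] | prev [-1,-1] | push {4}
  [7] u=0 | in [-2,2] | out [-1,-1] | ==
  [8] u=2 | in [-2,2] | out [0,3] | prev [1,3] | push {1}
  [9] u=4 | in [-1,3] | out [-2,2] | ==
  [10] u=1 | in [-1,3] | out [-1,3] | ==

Converged values:
  [0] [-1,-1]
  [1] [-1,3]
  [2] [0,3]
  [3] [-1,-1]
  [4] [-2,2]

yes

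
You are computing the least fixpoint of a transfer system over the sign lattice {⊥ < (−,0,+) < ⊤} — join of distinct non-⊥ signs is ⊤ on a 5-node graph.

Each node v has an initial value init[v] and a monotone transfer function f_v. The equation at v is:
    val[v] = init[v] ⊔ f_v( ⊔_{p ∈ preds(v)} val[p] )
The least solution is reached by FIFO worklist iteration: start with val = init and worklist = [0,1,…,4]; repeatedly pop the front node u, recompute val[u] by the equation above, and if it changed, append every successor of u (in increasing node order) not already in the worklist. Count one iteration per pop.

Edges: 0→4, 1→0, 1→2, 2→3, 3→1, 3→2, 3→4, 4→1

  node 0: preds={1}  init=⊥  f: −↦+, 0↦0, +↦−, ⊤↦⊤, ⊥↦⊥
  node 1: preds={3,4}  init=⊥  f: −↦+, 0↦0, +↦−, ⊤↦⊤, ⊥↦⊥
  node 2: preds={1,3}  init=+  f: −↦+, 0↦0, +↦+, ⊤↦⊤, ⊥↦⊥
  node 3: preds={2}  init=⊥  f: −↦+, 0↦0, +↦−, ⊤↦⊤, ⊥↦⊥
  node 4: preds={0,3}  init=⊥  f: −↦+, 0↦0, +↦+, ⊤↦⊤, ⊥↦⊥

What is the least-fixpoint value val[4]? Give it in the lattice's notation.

⊤

Worklist (12 pops):
  #1 pop 0: in=⊥ → ⊥ (no change)
  #2 pop 1: in=⊥ → ⊥ (no change)
  #3 pop 2: in=⊥ → + (no change)
  #4 pop 3: in=+ → − (was ⊥); enqueue [1,2]
  #5 pop 4: in=− → + (was ⊥); enqueue []
  #6 pop 1: in=⊤ → ⊤ (was ⊥); enqueue [0]
  #7 pop 2: in=⊤ → ⊤ (was +); enqueue [3]
  #8 pop 0: in=⊤ → ⊤ (was ⊥); enqueue [4]
  #9 pop 3: in=⊤ → ⊤ (was −); enqueue [1,2]
  #10 pop 4: in=⊤ → ⊤ (was +); enqueue []
  #11 pop 1: in=⊤ → ⊤ (no change)
  #12 pop 2: in=⊤ → ⊤ (no change)

Fixpoint:
  val[0] = ⊤
  val[1] = ⊤
  val[2] = ⊤
  val[3] = ⊤
  val[4] = ⊤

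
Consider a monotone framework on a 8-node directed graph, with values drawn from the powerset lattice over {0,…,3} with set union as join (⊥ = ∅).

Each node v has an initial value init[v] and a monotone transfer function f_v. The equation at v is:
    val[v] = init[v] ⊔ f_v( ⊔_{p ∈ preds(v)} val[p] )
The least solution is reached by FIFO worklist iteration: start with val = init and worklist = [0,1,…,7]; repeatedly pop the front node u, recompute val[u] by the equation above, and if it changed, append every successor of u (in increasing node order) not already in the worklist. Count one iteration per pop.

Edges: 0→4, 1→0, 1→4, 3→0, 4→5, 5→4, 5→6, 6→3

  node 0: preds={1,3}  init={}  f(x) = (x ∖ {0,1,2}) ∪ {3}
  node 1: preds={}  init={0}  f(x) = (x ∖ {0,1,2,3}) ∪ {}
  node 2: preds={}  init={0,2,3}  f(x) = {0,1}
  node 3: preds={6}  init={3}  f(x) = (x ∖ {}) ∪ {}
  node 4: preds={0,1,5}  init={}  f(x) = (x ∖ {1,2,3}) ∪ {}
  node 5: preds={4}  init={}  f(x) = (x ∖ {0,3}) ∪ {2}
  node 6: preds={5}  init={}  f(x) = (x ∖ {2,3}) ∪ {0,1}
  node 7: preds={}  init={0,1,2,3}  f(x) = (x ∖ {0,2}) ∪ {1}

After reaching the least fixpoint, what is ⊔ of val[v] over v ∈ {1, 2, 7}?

{0,1,2,3}

Trace (11 dequeues):
  [1] u=0 | in {0,3} | out {3} | prev {} | push {}
  [2] u=1 | in {} | out {0} | ==
  [3] u=2 | in {} | out {0,1,2,3} | prev {0,2,3} | push {}
  [4] u=3 | in {} | out {3} | ==
  [5] u=4 | in {0,3} | out {0} | prev {} | push {}
  [6] u=5 | in {0} | out {2} | prev {} | push {4}
  [7] u=6 | in {2} | out {0,1} | prev {} | push {3}
  [8] u=7 | in {} | out {0,1,2,3} | ==
  [9] u=4 | in {0,2,3} | out {0} | ==
  [10] u=3 | in {0,1} | out {0,1,3} | prev {3} | push {0}
  [11] u=0 | in {0,1,3} | out {3} | ==

Converged values:
  [0] {3}
  [1] {0}
  [2] {0,1,2,3}
  [3] {0,1,3}
  [4] {0}
  [5] {2}
  [6] {0,1}
  [7] {0,1,2,3}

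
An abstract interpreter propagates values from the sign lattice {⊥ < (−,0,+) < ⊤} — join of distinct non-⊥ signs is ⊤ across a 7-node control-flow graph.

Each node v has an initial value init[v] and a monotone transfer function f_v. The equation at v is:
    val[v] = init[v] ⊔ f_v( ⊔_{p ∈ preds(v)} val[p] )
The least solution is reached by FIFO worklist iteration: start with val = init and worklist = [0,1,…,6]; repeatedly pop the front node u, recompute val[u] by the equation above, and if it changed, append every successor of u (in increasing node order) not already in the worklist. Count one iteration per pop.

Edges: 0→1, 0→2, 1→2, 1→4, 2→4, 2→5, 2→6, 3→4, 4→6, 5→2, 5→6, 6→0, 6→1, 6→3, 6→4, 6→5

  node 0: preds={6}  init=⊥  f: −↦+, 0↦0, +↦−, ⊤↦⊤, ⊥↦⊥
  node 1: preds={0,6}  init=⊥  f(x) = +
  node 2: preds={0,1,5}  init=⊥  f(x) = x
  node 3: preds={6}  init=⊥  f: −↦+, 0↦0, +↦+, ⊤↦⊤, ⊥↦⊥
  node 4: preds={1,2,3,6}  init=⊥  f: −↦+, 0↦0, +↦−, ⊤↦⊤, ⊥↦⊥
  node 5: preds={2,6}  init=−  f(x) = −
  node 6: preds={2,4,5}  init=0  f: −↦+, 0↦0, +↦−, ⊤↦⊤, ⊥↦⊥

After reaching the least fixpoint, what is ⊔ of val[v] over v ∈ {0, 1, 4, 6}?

⊤

Trace (13 dequeues):
  [1] u=0 | in 0 | out 0 | prev ⊥ | push {}
  [2] u=1 | in 0 | out + | prev ⊥ | push {}
  [3] u=2 | in ⊤ | out ⊤ | prev ⊥ | push {}
  [4] u=3 | in 0 | out 0 | prev ⊥ | push {}
  [5] u=4 | in ⊤ | out ⊤ | prev ⊥ | push {}
  [6] u=5 | in ⊤ | out − | ==
  [7] u=6 | in ⊤ | out ⊤ | prev 0 | push {0,1,3,4,5}
  [8] u=0 | in ⊤ | out ⊤ | prev 0 | push {2}
  [9] u=1 | in ⊤ | out + | ==
  [10] u=3 | in ⊤ | out ⊤ | prev 0 | push {}
  [11] u=4 | in ⊤ | out ⊤ | ==
  [12] u=5 | in ⊤ | out − | ==
  [13] u=2 | in ⊤ | out ⊤ | ==

Converged values:
  [0] ⊤
  [1] +
  [2] ⊤
  [3] ⊤
  [4] ⊤
  [5] −
  [6] ⊤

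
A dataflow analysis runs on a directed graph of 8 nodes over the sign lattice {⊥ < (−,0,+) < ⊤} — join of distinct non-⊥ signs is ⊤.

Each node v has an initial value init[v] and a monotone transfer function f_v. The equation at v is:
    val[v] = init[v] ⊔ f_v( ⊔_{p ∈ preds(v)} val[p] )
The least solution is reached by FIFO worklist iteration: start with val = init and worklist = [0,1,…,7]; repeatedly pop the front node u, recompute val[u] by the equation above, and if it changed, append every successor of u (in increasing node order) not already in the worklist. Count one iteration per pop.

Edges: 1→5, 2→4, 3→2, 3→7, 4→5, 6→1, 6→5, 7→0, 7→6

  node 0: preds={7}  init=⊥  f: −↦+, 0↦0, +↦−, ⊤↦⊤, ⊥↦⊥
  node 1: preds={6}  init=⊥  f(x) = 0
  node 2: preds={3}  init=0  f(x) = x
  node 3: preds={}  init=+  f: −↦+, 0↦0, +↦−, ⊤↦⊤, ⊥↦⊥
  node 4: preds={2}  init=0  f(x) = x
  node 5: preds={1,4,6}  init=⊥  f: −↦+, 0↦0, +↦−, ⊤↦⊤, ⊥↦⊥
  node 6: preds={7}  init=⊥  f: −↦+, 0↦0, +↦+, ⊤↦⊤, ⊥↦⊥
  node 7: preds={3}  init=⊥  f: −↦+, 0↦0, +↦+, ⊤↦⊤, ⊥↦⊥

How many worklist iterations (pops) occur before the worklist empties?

12

Worklist (12 pops):
  #1 pop 0: in=⊥ → ⊥ (no change)
  #2 pop 1: in=⊥ → 0 (was ⊥); enqueue []
  #3 pop 2: in=+ → ⊤ (was 0); enqueue []
  #4 pop 3: in=⊥ → + (no change)
  #5 pop 4: in=⊤ → ⊤ (was 0); enqueue []
  #6 pop 5: in=⊤ → ⊤ (was ⊥); enqueue []
  #7 pop 6: in=⊥ → ⊥ (no change)
  #8 pop 7: in=+ → + (was ⊥); enqueue [0,6]
  #9 pop 0: in=+ → − (was ⊥); enqueue []
  #10 pop 6: in=+ → + (was ⊥); enqueue [1,5]
  #11 pop 1: in=+ → 0 (no change)
  #12 pop 5: in=⊤ → ⊤ (no change)

Fixpoint:
  val[0] = −
  val[1] = 0
  val[2] = ⊤
  val[3] = +
  val[4] = ⊤
  val[5] = ⊤
  val[6] = +
  val[7] = +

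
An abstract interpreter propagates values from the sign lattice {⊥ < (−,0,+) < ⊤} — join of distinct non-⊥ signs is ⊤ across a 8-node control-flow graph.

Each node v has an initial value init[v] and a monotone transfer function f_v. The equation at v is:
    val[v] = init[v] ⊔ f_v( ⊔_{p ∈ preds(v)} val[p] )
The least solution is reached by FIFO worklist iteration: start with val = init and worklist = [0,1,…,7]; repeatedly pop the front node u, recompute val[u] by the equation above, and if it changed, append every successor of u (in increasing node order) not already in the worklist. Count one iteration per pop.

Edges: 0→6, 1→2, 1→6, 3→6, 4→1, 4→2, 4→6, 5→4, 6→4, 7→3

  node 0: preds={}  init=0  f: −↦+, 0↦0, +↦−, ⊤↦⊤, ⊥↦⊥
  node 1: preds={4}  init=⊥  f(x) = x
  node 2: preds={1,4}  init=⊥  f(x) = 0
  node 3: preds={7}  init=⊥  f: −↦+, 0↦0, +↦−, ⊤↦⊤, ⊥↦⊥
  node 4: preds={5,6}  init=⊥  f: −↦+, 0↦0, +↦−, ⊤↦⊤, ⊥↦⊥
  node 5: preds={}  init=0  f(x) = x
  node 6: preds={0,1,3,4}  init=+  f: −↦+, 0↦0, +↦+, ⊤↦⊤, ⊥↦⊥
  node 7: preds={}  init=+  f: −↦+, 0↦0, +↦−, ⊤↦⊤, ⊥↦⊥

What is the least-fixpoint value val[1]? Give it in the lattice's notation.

⊤

Trace (12 dequeues):
  [1] u=0 | in ⊥ | out 0 | ==
  [2] u=1 | in ⊥ | out ⊥ | ==
  [3] u=2 | in ⊥ | out 0 | prev ⊥ | push {}
  [4] u=3 | in + | out − | prev ⊥ | push {}
  [5] u=4 | in ⊤ | out ⊤ | prev ⊥ | push {1,2}
  [6] u=5 | in ⊥ | out 0 | ==
  [7] u=6 | in ⊤ | out ⊤ | prev + | push {4}
  [8] u=7 | in ⊥ | out + | ==
  [9] u=1 | in ⊤ | out ⊤ | prev ⊥ | push {6}
  [10] u=2 | in ⊤ | out 0 | ==
  [11] u=4 | in ⊤ | out ⊤ | ==
  [12] u=6 | in ⊤ | out ⊤ | ==

Converged values:
  [0] 0
  [1] ⊤
  [2] 0
  [3] −
  [4] ⊤
  [5] 0
  [6] ⊤
  [7] +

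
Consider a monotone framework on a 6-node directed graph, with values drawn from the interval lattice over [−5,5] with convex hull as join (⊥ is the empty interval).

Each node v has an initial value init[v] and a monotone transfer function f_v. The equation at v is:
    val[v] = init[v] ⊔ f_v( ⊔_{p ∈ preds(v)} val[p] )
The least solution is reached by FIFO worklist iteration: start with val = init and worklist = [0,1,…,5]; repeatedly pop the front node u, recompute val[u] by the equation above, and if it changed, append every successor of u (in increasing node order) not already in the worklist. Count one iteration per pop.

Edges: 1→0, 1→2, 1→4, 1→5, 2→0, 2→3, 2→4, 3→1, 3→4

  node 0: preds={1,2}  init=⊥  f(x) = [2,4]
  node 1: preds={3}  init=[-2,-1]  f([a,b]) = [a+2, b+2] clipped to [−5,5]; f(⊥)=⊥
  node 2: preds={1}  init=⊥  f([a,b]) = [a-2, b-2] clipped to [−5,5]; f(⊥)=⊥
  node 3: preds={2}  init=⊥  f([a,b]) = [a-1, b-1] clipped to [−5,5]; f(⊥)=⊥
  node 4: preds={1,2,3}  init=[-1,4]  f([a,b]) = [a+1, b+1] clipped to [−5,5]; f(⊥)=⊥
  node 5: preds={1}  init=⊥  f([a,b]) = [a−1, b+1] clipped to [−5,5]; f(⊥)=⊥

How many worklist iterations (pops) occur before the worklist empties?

14

Trace (14 dequeues):
  [1] u=0 | in [-2,-1] | out [2,4] | prev ⊥ | push {}
  [2] u=1 | in ⊥ | out [-2,-1] | ==
  [3] u=2 | in [-2,-1] | out [-4,-3] | prev ⊥ | push {0}
  [4] u=3 | in [-4,-3] | out [-5,-4] | prev ⊥ | push {1}
  [5] u=4 | in [-5,-1] | out [-4,4] | prev [-1,4] | push {}
  [6] u=5 | in [-2,-1] | out [-3,0] | prev ⊥ | push {}
  [7] u=0 | in [-4,-1] | out [2,4] | ==
  [8] u=1 | in [-5,-4] | out [-3,-1] | prev [-2,-1] | push {0,2,4,5}
  [9] u=0 | in [-4,-1] | out [2,4] | ==
  [10] u=2 | in [-3,-1] | out [-5,-3] | prev [-4,-3] | push {0,3}
  [11] u=4 | in [-5,-1] | out [-4,4] | ==
  [12] u=5 | in [-3,-1] | out [-4,0] | prev [-3,0] | push {}
  [13] u=0 | in [-5,-1] | out [2,4] | ==
  [14] u=3 | in [-5,-3] | out [-5,-4] | ==

Converged values:
  [0] [2,4]
  [1] [-3,-1]
  [2] [-5,-3]
  [3] [-5,-4]
  [4] [-4,4]
  [5] [-4,0]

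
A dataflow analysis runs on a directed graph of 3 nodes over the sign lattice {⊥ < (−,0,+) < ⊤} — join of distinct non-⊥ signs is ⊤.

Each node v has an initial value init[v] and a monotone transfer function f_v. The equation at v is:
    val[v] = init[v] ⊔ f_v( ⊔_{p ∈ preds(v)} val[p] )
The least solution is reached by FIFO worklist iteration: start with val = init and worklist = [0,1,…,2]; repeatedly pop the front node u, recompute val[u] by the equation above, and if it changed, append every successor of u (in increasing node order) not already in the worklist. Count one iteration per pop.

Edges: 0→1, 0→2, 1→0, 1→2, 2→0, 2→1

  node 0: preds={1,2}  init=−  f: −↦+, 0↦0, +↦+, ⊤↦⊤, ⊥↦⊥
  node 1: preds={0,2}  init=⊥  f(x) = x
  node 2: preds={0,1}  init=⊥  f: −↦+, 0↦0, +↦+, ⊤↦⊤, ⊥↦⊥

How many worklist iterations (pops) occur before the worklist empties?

Iteration log — 8 steps:
  step 1. node 0  ⊔preds=⊥  new=−  stable
  step 2. node 1  ⊔preds=−  new=−  old=⊥  +wl: 0
  step 3. node 2  ⊔preds=−  new=+  old=⊥  +wl: 1
  step 4. node 0  ⊔preds=⊤  new=⊤  old=−  +wl: 2
  step 5. node 1  ⊔preds=⊤  new=⊤  old=−  +wl: 0
  step 6. node 2  ⊔preds=⊤  new=⊤  old=+  +wl: 1
  step 7. node 0  ⊔preds=⊤  new=⊤  stable
  step 8. node 1  ⊔preds=⊤  new=⊤  stable

Least fixpoint reached:
  node 0: ⊤
  node 1: ⊤
  node 2: ⊤

8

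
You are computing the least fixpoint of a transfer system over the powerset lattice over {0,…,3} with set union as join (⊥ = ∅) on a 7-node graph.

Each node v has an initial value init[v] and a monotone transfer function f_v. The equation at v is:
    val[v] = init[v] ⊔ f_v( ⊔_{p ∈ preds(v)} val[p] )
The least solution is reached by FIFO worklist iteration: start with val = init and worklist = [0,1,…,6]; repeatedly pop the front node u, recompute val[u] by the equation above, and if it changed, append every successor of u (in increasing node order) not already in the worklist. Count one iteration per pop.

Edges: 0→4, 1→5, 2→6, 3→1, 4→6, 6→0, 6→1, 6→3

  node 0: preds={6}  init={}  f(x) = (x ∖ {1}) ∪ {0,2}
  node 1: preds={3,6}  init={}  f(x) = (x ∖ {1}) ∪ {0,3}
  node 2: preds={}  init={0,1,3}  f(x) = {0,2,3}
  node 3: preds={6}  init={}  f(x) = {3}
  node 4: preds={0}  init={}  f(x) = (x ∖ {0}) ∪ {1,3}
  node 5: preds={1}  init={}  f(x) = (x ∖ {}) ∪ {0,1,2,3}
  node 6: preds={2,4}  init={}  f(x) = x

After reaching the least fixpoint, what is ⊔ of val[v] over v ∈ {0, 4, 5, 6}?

{0,1,2,3}

Trace (12 dequeues):
  [1] u=0 | in {} | out {0,2} | prev {} | push {}
  [2] u=1 | in {} | out {0,3} | prev {} | push {}
  [3] u=2 | in {} | out {0,1,2,3} | prev {0,1,3} | push {}
  [4] u=3 | in {} | out {3} | prev {} | push {1}
  [5] u=4 | in {0,2} | out {1,2,3} | prev {} | push {}
  [6] u=5 | in {0,3} | out {0,1,2,3} | prev {} | push {}
  [7] u=6 | in {0,1,2,3} | out {0,1,2,3} | prev {} | push {0,3}
  [8] u=1 | in {0,1,2,3} | out {0,2,3} | prev {0,3} | push {5}
  [9] u=0 | in {0,1,2,3} | out {0,2,3} | prev {0,2} | push {4}
  [10] u=3 | in {0,1,2,3} | out {3} | ==
  [11] u=5 | in {0,2,3} | out {0,1,2,3} | ==
  [12] u=4 | in {0,2,3} | out {1,2,3} | ==

Converged values:
  [0] {0,2,3}
  [1] {0,2,3}
  [2] {0,1,2,3}
  [3] {3}
  [4] {1,2,3}
  [5] {0,1,2,3}
  [6] {0,1,2,3}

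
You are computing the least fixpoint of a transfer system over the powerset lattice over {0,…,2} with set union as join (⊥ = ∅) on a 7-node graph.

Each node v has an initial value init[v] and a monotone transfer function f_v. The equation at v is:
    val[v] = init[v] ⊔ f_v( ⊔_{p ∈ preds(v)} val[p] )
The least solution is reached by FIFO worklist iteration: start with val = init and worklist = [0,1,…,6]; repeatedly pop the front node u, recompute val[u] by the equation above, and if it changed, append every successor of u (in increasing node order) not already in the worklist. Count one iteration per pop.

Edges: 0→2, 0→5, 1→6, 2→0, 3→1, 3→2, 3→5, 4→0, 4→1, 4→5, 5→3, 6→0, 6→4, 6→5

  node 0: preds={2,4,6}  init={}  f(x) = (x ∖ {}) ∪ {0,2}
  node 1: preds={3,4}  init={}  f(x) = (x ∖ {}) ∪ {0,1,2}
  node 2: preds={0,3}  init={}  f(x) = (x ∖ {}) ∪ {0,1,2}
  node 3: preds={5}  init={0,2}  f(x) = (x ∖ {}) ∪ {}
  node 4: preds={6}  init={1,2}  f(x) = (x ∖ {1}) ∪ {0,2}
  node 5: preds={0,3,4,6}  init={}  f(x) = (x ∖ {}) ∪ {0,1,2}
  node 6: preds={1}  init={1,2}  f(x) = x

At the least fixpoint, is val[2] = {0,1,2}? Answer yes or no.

yes

Trace (14 dequeues):
  [1] u=0 | in {1,2} | out {0,1,2} | prev {} | push {}
  [2] u=1 | in {0,1,2} | out {0,1,2} | prev {} | push {}
  [3] u=2 | in {0,1,2} | out {0,1,2} | prev {} | push {0}
  [4] u=3 | in {} | out {0,2} | ==
  [5] u=4 | in {1,2} | out {0,1,2} | prev {1,2} | push {1}
  [6] u=5 | in {0,1,2} | out {0,1,2} | prev {} | push {3}
  [7] u=6 | in {0,1,2} | out {0,1,2} | prev {1,2} | push {4,5}
  [8] u=0 | in {0,1,2} | out {0,1,2} | ==
  [9] u=1 | in {0,1,2} | out {0,1,2} | ==
  [10] u=3 | in {0,1,2} | out {0,1,2} | prev {0,2} | push {1,2}
  [11] u=4 | in {0,1,2} | out {0,1,2} | ==
  [12] u=5 | in {0,1,2} | out {0,1,2} | ==
  [13] u=1 | in {0,1,2} | out {0,1,2} | ==
  [14] u=2 | in {0,1,2} | out {0,1,2} | ==

Converged values:
  [0] {0,1,2}
  [1] {0,1,2}
  [2] {0,1,2}
  [3] {0,1,2}
  [4] {0,1,2}
  [5] {0,1,2}
  [6] {0,1,2}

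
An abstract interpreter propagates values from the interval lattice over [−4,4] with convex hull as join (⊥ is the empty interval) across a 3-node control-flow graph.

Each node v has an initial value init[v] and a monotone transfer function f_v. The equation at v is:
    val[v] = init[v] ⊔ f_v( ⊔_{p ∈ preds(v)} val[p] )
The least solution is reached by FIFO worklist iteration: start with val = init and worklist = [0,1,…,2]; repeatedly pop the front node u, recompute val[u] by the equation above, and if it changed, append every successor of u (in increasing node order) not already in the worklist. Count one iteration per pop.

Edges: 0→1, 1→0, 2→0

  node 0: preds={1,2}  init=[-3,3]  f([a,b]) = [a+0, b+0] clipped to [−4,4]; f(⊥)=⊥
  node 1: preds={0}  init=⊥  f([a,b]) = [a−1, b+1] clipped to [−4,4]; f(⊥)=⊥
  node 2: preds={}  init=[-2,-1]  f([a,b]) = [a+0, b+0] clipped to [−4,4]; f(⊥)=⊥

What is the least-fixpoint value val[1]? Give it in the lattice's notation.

Iteration log — 5 steps:
  step 1. node 0  ⊔preds=[-2,-1]  new=[-3,3]  stable
  step 2. node 1  ⊔preds=[-3,3]  new=[-4,4]  old=⊥  +wl: 0
  step 3. node 2  ⊔preds=⊥  new=[-2,-1]  stable
  step 4. node 0  ⊔preds=[-4,4]  new=[-4,4]  old=[-3,3]  +wl: 1
  step 5. node 1  ⊔preds=[-4,4]  new=[-4,4]  stable

Least fixpoint reached:
  node 0: [-4,4]
  node 1: [-4,4]
  node 2: [-2,-1]

[-4,4]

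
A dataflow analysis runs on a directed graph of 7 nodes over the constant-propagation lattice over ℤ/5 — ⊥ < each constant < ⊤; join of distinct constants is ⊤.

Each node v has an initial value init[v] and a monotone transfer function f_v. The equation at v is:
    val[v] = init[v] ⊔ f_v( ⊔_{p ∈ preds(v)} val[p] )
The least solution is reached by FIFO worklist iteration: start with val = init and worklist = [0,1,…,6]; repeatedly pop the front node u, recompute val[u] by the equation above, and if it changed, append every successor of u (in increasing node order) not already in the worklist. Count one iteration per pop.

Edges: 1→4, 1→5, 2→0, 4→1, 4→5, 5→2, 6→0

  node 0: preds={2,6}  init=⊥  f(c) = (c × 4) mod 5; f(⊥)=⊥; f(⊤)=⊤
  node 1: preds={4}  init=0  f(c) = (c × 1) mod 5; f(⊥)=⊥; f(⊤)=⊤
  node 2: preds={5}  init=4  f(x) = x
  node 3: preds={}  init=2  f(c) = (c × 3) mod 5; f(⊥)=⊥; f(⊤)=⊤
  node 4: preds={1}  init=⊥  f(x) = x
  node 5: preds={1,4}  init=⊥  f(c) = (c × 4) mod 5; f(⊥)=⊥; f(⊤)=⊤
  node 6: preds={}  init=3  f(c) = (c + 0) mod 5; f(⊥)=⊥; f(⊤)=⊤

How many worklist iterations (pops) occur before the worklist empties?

10

Iteration log — 10 steps:
  step 1. node 0  ⊔preds=⊤  new=⊤  old=⊥  +wl: 
  step 2. node 1  ⊔preds=⊥  new=0  stable
  step 3. node 2  ⊔preds=⊥  new=4  stable
  step 4. node 3  ⊔preds=⊥  new=2  stable
  step 5. node 4  ⊔preds=0  new=0  old=⊥  +wl: 1
  step 6. node 5  ⊔preds=0  new=0  old=⊥  +wl: 2
  step 7. node 6  ⊔preds=⊥  new=3  stable
  step 8. node 1  ⊔preds=0  new=0  stable
  step 9. node 2  ⊔preds=0  new=⊤  old=4  +wl: 0
  step 10. node 0  ⊔preds=⊤  new=⊤  stable

Least fixpoint reached:
  node 0: ⊤
  node 1: 0
  node 2: ⊤
  node 3: 2
  node 4: 0
  node 5: 0
  node 6: 3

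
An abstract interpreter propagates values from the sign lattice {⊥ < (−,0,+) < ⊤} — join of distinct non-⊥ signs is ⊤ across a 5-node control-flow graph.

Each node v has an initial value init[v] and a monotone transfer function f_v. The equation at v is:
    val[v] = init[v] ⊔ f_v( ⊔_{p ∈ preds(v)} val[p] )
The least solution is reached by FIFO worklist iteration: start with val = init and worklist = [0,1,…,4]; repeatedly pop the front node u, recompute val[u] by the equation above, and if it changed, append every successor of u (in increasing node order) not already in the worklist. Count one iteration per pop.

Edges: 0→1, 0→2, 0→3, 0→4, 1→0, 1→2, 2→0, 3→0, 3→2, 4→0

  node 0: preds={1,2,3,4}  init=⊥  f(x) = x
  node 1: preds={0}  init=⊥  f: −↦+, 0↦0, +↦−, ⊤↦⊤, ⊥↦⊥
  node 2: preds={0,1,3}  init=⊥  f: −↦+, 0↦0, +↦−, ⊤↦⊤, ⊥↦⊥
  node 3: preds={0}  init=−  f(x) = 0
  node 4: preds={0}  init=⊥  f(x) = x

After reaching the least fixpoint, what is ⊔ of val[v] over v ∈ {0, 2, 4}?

Worklist (12 pops):
  #1 pop 0: in=− → − (was ⊥); enqueue []
  #2 pop 1: in=− → + (was ⊥); enqueue [0]
  #3 pop 2: in=⊤ → ⊤ (was ⊥); enqueue []
  #4 pop 3: in=− → ⊤ (was −); enqueue [2]
  #5 pop 4: in=− → − (was ⊥); enqueue []
  #6 pop 0: in=⊤ → ⊤ (was −); enqueue [1,3,4]
  #7 pop 2: in=⊤ → ⊤ (no change)
  #8 pop 1: in=⊤ → ⊤ (was +); enqueue [0,2]
  #9 pop 3: in=⊤ → ⊤ (no change)
  #10 pop 4: in=⊤ → ⊤ (was −); enqueue []
  #11 pop 0: in=⊤ → ⊤ (no change)
  #12 pop 2: in=⊤ → ⊤ (no change)

Fixpoint:
  val[0] = ⊤
  val[1] = ⊤
  val[2] = ⊤
  val[3] = ⊤
  val[4] = ⊤

⊤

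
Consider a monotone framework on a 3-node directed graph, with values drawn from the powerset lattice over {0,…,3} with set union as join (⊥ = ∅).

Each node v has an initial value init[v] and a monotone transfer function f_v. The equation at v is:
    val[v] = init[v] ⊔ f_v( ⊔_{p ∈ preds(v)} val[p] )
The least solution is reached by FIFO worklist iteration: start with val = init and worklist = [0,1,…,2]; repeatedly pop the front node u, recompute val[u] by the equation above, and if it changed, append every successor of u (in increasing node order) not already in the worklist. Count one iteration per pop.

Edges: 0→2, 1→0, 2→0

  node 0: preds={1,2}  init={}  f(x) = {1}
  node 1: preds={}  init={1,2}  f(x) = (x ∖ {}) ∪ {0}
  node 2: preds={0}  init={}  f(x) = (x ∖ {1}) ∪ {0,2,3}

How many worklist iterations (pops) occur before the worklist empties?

4

Worklist (4 pops):
  #1 pop 0: in={1,2} → {1} (was {}); enqueue []
  #2 pop 1: in={} → {0,1,2} (was {1,2}); enqueue [0]
  #3 pop 2: in={1} → {0,2,3} (was {}); enqueue []
  #4 pop 0: in={0,1,2,3} → {1} (no change)

Fixpoint:
  val[0] = {1}
  val[1] = {0,1,2}
  val[2] = {0,2,3}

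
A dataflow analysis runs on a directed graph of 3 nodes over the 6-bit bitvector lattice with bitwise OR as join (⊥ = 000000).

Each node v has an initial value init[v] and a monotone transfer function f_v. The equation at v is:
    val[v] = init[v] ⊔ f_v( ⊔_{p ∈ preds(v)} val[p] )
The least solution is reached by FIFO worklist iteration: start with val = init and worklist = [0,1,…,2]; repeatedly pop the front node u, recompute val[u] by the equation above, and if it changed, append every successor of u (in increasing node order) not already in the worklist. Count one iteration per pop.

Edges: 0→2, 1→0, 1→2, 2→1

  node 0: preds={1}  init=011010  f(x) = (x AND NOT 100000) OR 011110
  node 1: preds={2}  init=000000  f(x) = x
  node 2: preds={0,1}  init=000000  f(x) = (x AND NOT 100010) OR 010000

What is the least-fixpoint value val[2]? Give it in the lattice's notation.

011100

Worklist (6 pops):
  #1 pop 0: in=000000 → 011110 (was 011010); enqueue []
  #2 pop 1: in=000000 → 000000 (no change)
  #3 pop 2: in=011110 → 011100 (was 000000); enqueue [1]
  #4 pop 1: in=011100 → 011100 (was 000000); enqueue [0,2]
  #5 pop 0: in=011100 → 011110 (no change)
  #6 pop 2: in=011110 → 011100 (no change)

Fixpoint:
  val[0] = 011110
  val[1] = 011100
  val[2] = 011100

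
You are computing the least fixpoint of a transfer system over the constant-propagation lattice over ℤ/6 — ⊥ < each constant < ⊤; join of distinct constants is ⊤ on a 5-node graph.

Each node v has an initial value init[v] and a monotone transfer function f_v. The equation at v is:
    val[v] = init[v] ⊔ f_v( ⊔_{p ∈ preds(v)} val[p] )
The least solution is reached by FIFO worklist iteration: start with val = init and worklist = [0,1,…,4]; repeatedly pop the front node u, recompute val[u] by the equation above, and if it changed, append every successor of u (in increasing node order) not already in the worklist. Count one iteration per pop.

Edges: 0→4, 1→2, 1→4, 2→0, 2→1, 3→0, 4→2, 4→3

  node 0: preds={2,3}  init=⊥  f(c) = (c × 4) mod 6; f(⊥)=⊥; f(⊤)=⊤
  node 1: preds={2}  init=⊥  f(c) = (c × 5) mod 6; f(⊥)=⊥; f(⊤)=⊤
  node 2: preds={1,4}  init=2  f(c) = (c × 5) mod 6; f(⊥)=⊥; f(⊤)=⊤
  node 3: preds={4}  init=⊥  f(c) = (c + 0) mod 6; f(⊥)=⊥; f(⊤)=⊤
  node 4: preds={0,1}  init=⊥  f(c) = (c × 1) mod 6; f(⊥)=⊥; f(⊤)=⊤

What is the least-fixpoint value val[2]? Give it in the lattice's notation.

Worklist (11 pops):
  #1 pop 0: in=2 → 2 (was ⊥); enqueue []
  #2 pop 1: in=2 → 4 (was ⊥); enqueue []
  #3 pop 2: in=4 → 2 (no change)
  #4 pop 3: in=⊥ → ⊥ (no change)
  #5 pop 4: in=⊤ → ⊤ (was ⊥); enqueue [2,3]
  #6 pop 2: in=⊤ → ⊤ (was 2); enqueue [0,1]
  #7 pop 3: in=⊤ → ⊤ (was ⊥); enqueue []
  #8 pop 0: in=⊤ → ⊤ (was 2); enqueue [4]
  #9 pop 1: in=⊤ → ⊤ (was 4); enqueue [2]
  #10 pop 4: in=⊤ → ⊤ (no change)
  #11 pop 2: in=⊤ → ⊤ (no change)

Fixpoint:
  val[0] = ⊤
  val[1] = ⊤
  val[2] = ⊤
  val[3] = ⊤
  val[4] = ⊤

⊤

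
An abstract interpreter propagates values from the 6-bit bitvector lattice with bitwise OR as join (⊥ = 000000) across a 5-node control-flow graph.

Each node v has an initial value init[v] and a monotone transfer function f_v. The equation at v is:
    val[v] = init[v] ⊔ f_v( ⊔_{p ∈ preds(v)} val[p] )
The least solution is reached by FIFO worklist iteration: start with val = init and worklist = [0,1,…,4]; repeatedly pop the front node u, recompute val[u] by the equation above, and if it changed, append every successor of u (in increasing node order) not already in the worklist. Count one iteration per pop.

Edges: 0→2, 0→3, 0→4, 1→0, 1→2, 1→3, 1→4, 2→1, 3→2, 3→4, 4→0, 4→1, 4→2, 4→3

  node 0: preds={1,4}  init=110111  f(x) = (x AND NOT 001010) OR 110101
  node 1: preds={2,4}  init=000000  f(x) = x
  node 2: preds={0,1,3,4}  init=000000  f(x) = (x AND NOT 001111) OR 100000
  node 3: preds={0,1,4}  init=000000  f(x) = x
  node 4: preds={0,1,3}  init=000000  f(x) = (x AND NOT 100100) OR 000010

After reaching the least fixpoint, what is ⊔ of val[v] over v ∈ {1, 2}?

Trace (10 dequeues):
  [1] u=0 | in 000000 | out 110111 | ==
  [2] u=1 | in 000000 | out 000000 | ==
  [3] u=2 | in 110111 | out 110000 | prev 000000 | push {1}
  [4] u=3 | in 110111 | out 110111 | prev 000000 | push {2}
  [5] u=4 | in 110111 | out 010011 | prev 000000 | push {0,3}
  [6] u=1 | in 110011 | out 110011 | prev 000000 | push {4}
  [7] u=2 | in 110111 | out 110000 | ==
  [8] u=0 | in 110011 | out 110111 | ==
  [9] u=3 | in 110111 | out 110111 | ==
  [10] u=4 | in 110111 | out 010011 | ==

Converged values:
  [0] 110111
  [1] 110011
  [2] 110000
  [3] 110111
  [4] 010011

110011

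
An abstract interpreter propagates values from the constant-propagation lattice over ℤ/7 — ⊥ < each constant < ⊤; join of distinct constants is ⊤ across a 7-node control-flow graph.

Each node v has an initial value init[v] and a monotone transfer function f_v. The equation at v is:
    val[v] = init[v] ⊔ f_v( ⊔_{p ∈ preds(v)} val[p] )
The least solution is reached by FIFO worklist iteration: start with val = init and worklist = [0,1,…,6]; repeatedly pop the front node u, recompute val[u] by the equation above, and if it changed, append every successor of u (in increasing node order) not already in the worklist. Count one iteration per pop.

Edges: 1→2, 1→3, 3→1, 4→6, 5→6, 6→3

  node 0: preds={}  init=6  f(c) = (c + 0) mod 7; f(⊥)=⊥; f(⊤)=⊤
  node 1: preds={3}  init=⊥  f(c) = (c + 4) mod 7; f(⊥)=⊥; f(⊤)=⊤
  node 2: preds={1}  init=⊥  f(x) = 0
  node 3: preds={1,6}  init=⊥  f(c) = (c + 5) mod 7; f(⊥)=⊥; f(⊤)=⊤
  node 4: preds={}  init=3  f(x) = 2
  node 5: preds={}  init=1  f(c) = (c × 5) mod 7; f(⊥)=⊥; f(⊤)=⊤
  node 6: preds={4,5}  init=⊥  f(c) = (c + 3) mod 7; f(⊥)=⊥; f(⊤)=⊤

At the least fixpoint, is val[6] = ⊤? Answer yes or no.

Worklist (11 pops):
  #1 pop 0: in=⊥ → 6 (no change)
  #2 pop 1: in=⊥ → ⊥ (no change)
  #3 pop 2: in=⊥ → 0 (was ⊥); enqueue []
  #4 pop 3: in=⊥ → ⊥ (no change)
  #5 pop 4: in=⊥ → ⊤ (was 3); enqueue []
  #6 pop 5: in=⊥ → 1 (no change)
  #7 pop 6: in=⊤ → ⊤ (was ⊥); enqueue [3]
  #8 pop 3: in=⊤ → ⊤ (was ⊥); enqueue [1]
  #9 pop 1: in=⊤ → ⊤ (was ⊥); enqueue [2,3]
  #10 pop 2: in=⊤ → 0 (no change)
  #11 pop 3: in=⊤ → ⊤ (no change)

Fixpoint:
  val[0] = 6
  val[1] = ⊤
  val[2] = 0
  val[3] = ⊤
  val[4] = ⊤
  val[5] = 1
  val[6] = ⊤

yes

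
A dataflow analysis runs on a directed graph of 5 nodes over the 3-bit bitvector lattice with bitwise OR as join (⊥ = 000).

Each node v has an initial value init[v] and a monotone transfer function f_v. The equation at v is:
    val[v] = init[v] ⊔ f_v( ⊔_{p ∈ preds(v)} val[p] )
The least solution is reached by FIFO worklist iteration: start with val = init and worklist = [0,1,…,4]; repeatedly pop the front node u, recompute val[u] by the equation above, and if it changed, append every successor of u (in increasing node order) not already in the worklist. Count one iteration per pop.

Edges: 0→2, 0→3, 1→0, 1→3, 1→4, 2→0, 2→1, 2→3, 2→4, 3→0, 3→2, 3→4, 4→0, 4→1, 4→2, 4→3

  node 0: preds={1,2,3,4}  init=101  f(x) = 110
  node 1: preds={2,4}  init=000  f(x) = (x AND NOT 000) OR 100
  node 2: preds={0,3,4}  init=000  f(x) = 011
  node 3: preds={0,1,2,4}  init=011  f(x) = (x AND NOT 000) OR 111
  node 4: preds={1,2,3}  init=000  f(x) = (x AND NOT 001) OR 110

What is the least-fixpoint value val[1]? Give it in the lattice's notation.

111

Trace (11 dequeues):
  [1] u=0 | in 011 | out 111 | prev 101 | push {}
  [2] u=1 | in 000 | out 100 | prev 000 | push {0}
  [3] u=2 | in 111 | out 011 | prev 000 | push {1}
  [4] u=3 | in 111 | out 111 | prev 011 | push {2}
  [5] u=4 | in 111 | out 110 | prev 000 | push {3}
  [6] u=0 | in 111 | out 111 | ==
  [7] u=1 | in 111 | out 111 | prev 100 | push {0,4}
  [8] u=2 | in 111 | out 011 | ==
  [9] u=3 | in 111 | out 111 | ==
  [10] u=0 | in 111 | out 111 | ==
  [11] u=4 | in 111 | out 110 | ==

Converged values:
  [0] 111
  [1] 111
  [2] 011
  [3] 111
  [4] 110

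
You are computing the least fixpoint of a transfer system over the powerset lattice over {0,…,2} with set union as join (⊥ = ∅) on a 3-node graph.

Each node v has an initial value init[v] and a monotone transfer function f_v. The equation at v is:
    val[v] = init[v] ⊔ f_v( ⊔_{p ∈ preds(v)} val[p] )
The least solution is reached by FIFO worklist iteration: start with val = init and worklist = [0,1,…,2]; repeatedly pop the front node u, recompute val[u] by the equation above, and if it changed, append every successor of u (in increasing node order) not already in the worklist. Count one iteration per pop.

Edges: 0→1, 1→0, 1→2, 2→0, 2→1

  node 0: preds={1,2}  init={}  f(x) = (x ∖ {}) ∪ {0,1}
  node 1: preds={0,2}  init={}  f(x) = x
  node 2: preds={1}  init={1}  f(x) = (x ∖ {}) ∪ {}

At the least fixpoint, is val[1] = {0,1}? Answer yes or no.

yes

Worklist (5 pops):
  #1 pop 0: in={1} → {0,1} (was {}); enqueue []
  #2 pop 1: in={0,1} → {0,1} (was {}); enqueue [0]
  #3 pop 2: in={0,1} → {0,1} (was {1}); enqueue [1]
  #4 pop 0: in={0,1} → {0,1} (no change)
  #5 pop 1: in={0,1} → {0,1} (no change)

Fixpoint:
  val[0] = {0,1}
  val[1] = {0,1}
  val[2] = {0,1}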